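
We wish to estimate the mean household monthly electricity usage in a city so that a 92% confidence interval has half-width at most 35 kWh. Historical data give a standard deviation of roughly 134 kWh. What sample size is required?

For a mean, the margin of error is E = z·σ/√n, so n = (zσ/E)².
At 92% confidence, z = 1.751.
n = (1.751 × 134 / 35)² = 44.94
Round up: n = 45.

n = 45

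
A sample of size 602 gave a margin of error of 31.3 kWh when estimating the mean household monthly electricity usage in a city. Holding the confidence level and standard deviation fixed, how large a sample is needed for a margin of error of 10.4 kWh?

Margin of error scales as 1/√n, so n₂ = n₁·(E₁/E₂)².
n₂ = 602 × (31.3/10.4)² = 602 × 9.058 = 5452.92
Round up: n₂ = 5453.

5453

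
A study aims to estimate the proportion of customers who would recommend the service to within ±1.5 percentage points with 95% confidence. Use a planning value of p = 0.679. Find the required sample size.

For a proportion with margin E = 0.015 at 95% confidence, z = 1.960.
n = p̂(1−p̂)(z/E)² = 0.679 × 0.321 × (1.960/0.015)² = 3721.38
Round up: n = 3722.

n = 3722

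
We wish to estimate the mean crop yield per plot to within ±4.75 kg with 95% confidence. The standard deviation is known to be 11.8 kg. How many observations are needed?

For a mean, the margin of error is E = z·σ/√n, so n = (zσ/E)².
At 95% confidence, z = 1.960.
n = (1.960 × 11.8 / 4.75)² = 23.71
Round up: n = 24.

n = 24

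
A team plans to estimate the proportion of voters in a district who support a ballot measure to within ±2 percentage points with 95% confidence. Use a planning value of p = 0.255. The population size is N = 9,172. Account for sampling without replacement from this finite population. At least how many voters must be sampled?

1522

For a proportion with margin E = 0.02 at 95% confidence, z = 1.960.
n = p̂(1−p̂)(z/E)² = 0.255 × 0.745 × (1.960/0.02)² = 1824.52 — call this n₀.
Finite-population correction with N = 9,172: n = n₀ / (1 + (n₀−1)/N) = 1824.52 / 1.199 = 1521.70
Round up: n = 1522.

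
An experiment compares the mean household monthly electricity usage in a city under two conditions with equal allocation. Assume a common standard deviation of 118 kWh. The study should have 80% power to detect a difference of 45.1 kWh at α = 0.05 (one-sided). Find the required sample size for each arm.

For two equal groups, n per group = 2·((z_α + z_β)·σ/δ)².
z_α = 1.645; z_β = 0.842 (power 80%).
n = 2 × (2.487 × 118 / 45.1)² = 2 × 42.34 = 84.68
Round up: n = 85 per group.

85 per group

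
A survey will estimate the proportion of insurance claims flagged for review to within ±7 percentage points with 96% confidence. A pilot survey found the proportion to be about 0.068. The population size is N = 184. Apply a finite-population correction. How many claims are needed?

For a proportion with margin E = 0.07 at 96% confidence, z = 2.054.
n = p̂(1−p̂)(z/E)² = 0.068 × 0.932 × (2.054/0.07)² = 54.57 — call this n₀.
Finite-population correction with N = 184: n = n₀ / (1 + (n₀−1)/N) = 54.57 / 1.291 = 42.27
Round up: n = 43.

43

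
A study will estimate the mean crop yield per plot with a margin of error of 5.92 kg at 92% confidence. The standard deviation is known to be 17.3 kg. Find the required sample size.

For a mean, the margin of error is E = z·σ/√n, so n = (zσ/E)².
At 92% confidence, z = 1.751.
n = (1.751 × 17.3 / 5.92)² = 26.18
Round up: n = 27.

27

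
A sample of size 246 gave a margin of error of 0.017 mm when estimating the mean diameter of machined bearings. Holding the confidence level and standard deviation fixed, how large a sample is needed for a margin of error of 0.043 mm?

n = 39

Margin of error scales as 1/√n, so n₂ = n₁·(E₁/E₂)².
n₂ = 246 × (0.017/0.043)² = 246 × 0.1563 = 38.45
Round up: n₂ = 39.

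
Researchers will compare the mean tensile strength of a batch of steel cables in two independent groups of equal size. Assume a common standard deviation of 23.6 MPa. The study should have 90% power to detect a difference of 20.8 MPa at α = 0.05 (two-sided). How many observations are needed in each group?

28 per group

For two equal groups, n per group = 2·((z_{α/2} + z_β)·σ/δ)².
z_{α/2} = 1.960; z_β = 1.282 (power 90%).
n = 2 × (3.242 × 23.6 / 20.8)² = 2 × 13.53 = 27.06
Round up: n = 28 per group.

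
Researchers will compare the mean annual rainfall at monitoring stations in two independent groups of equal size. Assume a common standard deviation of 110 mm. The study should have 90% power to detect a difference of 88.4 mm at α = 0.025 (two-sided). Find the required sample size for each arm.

For two equal groups, n per group = 2·((z_{α/2} + z_β)·σ/δ)².
z_{α/2} = 2.241; z_β = 1.282 (power 90%).
n = 2 × (3.523 × 110 / 88.4)² = 2 × 19.22 = 38.44
Round up: n = 39 per group.

39 per group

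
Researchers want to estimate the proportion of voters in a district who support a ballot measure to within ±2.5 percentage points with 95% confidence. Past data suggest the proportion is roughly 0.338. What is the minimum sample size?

n = 1376

For a proportion with margin E = 0.025 at 95% confidence, z = 1.960.
n = p̂(1−p̂)(z/E)² = 0.338 × 0.662 × (1.960/0.025)² = 1375.33
Round up: n = 1376.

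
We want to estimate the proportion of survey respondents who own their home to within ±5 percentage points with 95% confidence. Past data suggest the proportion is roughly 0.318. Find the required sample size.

For a proportion with margin E = 0.05 at 95% confidence, z = 1.960.
n = p̂(1−p̂)(z/E)² = 0.318 × 0.682 × (1.960/0.05)² = 333.26
Round up: n = 334.

334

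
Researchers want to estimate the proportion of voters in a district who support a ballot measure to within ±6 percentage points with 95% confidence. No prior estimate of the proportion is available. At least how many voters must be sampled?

For a proportion with margin E = 0.06 at 95% confidence, z = 1.960.
With no prior estimate, use p = 0.5, which maximizes p(1−p) at 0.25.
n = 0.25 × (z/E)² = 0.25 × (1.960/0.06)² = 266.78
Round up: n = 267.

267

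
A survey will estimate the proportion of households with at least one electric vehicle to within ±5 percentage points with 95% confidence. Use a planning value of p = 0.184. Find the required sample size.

n = 231

For a proportion with margin E = 0.05 at 95% confidence, z = 1.960.
n = p̂(1−p̂)(z/E)² = 0.184 × 0.816 × (1.960/0.05)² = 230.72
Round up: n = 231.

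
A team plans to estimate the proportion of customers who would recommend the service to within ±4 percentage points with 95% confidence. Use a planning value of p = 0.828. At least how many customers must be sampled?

n = 342

For a proportion with margin E = 0.04 at 95% confidence, z = 1.960.
n = p̂(1−p̂)(z/E)² = 0.828 × 0.172 × (1.960/0.04)² = 341.94
Round up: n = 342.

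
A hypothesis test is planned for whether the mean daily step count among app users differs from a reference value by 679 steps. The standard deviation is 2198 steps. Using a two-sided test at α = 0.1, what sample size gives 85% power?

76

For a one-sample z-test, n = ((z_{α/2} + z_β)·σ/δ)².
z_{α/2} = 1.645 (two-sided α = 0.1); z_β = 1.036 (power 85% → β = 0.15).
n = (2.681 × 2198 / 679)² = 75.32
Round up: n = 76.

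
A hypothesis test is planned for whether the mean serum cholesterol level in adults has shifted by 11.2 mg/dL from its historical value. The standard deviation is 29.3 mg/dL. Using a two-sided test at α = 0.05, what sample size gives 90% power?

72

For a one-sample z-test, n = ((z_{α/2} + z_β)·σ/δ)².
z_{α/2} = 1.960 (two-sided α = 0.05); z_β = 1.282 (power 90% → β = 0.1).
n = (3.242 × 29.3 / 11.2)² = 71.93
Round up: n = 72.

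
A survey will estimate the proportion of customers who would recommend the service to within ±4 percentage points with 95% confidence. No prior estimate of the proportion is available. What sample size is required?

601

For a proportion with margin E = 0.04 at 95% confidence, z = 1.960.
With no prior estimate, use p = 0.5, which maximizes p(1−p) at 0.25.
n = 0.25 × (z/E)² = 0.25 × (1.960/0.04)² = 600.25
Round up: n = 601.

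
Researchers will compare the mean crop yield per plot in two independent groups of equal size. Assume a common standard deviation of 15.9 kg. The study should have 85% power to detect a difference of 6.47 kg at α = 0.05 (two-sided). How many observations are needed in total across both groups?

For two equal groups, n per group = 2·((z_{α/2} + z_β)·σ/δ)².
z_{α/2} = 1.960; z_β = 1.036 (power 85%).
n = 2 × (2.996 × 15.9 / 6.47)² = 2 × 54.21 = 108.42
Round up: n = 109 per group.
Total across both groups: 2 × 109 = 218.

218 total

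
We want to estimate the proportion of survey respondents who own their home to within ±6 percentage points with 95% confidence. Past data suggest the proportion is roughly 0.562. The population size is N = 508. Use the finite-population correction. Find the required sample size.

n = 174

For a proportion with margin E = 0.06 at 95% confidence, z = 1.960.
n = p̂(1−p̂)(z/E)² = 0.562 × 0.438 × (1.960/0.06)² = 262.68 — call this n₀.
Finite-population correction with N = 508: n = n₀ / (1 + (n₀−1)/N) = 262.68 / 1.515 = 173.39
Round up: n = 174.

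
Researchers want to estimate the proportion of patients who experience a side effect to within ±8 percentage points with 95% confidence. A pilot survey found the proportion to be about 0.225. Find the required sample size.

105

For a proportion with margin E = 0.08 at 95% confidence, z = 1.960.
n = p̂(1−p̂)(z/E)² = 0.225 × 0.775 × (1.960/0.08)² = 104.67
Round up: n = 105.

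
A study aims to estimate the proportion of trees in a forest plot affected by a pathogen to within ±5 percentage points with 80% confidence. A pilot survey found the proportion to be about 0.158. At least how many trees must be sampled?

n = 88

For a proportion with margin E = 0.05 at 80% confidence, z = 1.282.
n = p̂(1−p̂)(z/E)² = 0.158 × 0.842 × (1.282/0.05)² = 87.46
Round up: n = 88.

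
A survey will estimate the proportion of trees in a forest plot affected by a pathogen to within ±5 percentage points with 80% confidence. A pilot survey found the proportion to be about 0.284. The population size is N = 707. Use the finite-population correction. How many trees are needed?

For a proportion with margin E = 0.05 at 80% confidence, z = 1.282.
n = p̂(1−p̂)(z/E)² = 0.284 × 0.716 × (1.282/0.05)² = 133.68 — call this n₀.
Finite-population correction with N = 707: n = n₀ / (1 + (n₀−1)/N) = 133.68 / 1.188 = 112.53
Round up: n = 113.

n = 113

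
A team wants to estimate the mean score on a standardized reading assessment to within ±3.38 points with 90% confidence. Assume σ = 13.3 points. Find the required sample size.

For a mean, the margin of error is E = z·σ/√n, so n = (zσ/E)².
At 90% confidence, z = 1.645.
n = (1.645 × 13.3 / 3.38)² = 41.90
Round up: n = 42.

42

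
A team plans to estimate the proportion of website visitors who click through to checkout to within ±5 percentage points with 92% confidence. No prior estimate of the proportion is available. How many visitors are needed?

307

For a proportion with margin E = 0.05 at 92% confidence, z = 1.751.
With no prior estimate, use p = 0.5, which maximizes p(1−p) at 0.25.
n = 0.25 × (z/E)² = 0.25 × (1.751/0.05)² = 306.60
Round up: n = 307.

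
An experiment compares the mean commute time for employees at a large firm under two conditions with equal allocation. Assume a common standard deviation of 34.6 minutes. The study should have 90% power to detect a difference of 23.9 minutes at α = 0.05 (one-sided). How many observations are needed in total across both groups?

For two equal groups, n per group = 2·((z_α + z_β)·σ/δ)².
z_α = 1.645; z_β = 1.282 (power 90%).
n = 2 × (2.927 × 34.6 / 23.9)² = 2 × 17.96 = 35.92
Round up: n = 36 per group.
Total across both groups: 2 × 36 = 72.

72 total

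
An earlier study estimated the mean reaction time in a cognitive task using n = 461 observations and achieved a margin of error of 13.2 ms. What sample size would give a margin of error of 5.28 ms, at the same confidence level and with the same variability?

2882

Margin of error scales as 1/√n, so n₂ = n₁·(E₁/E₂)².
n₂ = 461 × (13.2/5.28)² = 461 × 6.25 = 2881.25
Round up: n₂ = 2882.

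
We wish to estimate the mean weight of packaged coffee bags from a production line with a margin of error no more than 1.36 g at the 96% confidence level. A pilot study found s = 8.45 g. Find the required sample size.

163

For a mean, the margin of error is E = z·σ/√n, so n = (zσ/E)².
At 96% confidence, z = 2.054.
n = (2.054 × 8.45 / 1.36)² = 162.87
Round up: n = 163.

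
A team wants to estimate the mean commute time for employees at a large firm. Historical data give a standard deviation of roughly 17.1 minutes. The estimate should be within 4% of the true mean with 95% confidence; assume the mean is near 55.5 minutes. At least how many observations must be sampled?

For a mean, the margin of error is E = z·σ/√n, so n = (zσ/E)².
At 95% confidence, z = 1.960.
E = 4% of 55.5 = 2.22 minutes.
n = (1.960 × 17.1 / 2.22)² = 227.93
Round up: n = 228.

228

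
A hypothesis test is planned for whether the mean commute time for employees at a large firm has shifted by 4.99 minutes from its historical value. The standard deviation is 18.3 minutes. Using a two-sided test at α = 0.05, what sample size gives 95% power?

175

For a one-sample z-test, n = ((z_{α/2} + z_β)·σ/δ)².
z_{α/2} = 1.960 (two-sided α = 0.05); z_β = 1.645 (power 95% → β = 0.05).
n = (3.605 × 18.3 / 4.99)² = 174.79
Round up: n = 175.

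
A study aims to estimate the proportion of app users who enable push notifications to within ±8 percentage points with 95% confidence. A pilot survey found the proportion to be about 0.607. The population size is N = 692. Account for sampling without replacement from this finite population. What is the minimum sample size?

119

For a proportion with margin E = 0.08 at 95% confidence, z = 1.960.
n = p̂(1−p̂)(z/E)² = 0.607 × 0.393 × (1.960/0.08)² = 143.19 — call this n₀.
Finite-population correction with N = 692: n = n₀ / (1 + (n₀−1)/N) = 143.19 / 1.205 = 118.83
Round up: n = 119.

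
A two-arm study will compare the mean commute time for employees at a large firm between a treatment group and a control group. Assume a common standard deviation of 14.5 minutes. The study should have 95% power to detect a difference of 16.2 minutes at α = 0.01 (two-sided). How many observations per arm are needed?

For two equal groups, n per group = 2·((z_{α/2} + z_β)·σ/δ)².
z_{α/2} = 2.576; z_β = 1.645 (power 95%).
n = 2 × (4.221 × 14.5 / 16.2)² = 2 × 14.27 = 28.54
Round up: n = 29 per group.

29 per group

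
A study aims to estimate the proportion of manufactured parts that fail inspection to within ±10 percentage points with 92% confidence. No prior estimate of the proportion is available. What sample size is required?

n = 77

For a proportion with margin E = 0.1 at 92% confidence, z = 1.751.
With no prior estimate, use p = 0.5, which maximizes p(1−p) at 0.25.
n = 0.25 × (z/E)² = 0.25 × (1.751/0.1)² = 76.65
Round up: n = 77.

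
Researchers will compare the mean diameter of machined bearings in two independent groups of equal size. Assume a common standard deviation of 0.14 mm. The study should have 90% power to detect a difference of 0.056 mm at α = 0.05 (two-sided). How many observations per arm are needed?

132 per group

For two equal groups, n per group = 2·((z_{α/2} + z_β)·σ/δ)².
z_{α/2} = 1.960; z_β = 1.282 (power 90%).
n = 2 × (3.242 × 0.14 / 0.056)² = 2 × 65.69 = 131.38
Round up: n = 132 per group.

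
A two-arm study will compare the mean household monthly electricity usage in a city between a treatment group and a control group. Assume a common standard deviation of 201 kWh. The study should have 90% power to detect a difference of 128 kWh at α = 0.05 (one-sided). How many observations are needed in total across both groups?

86 total

For two equal groups, n per group = 2·((z_α + z_β)·σ/δ)².
z_α = 1.645; z_β = 1.282 (power 90%).
n = 2 × (2.927 × 201 / 128)² = 2 × 21.13 = 42.26
Round up: n = 43 per group.
Total across both groups: 2 × 43 = 86.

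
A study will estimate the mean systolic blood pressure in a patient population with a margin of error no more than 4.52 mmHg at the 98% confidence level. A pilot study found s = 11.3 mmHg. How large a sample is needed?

For a mean, the margin of error is E = z·σ/√n, so n = (zσ/E)².
At 98% confidence, z = 2.326.
n = (2.326 × 11.3 / 4.52)² = 33.81
Round up: n = 34.

n = 34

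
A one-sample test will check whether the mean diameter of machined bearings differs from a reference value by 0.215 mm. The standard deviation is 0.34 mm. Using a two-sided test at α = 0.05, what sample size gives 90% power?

n = 27

For a one-sample z-test, n = ((z_{α/2} + z_β)·σ/δ)².
z_{α/2} = 1.960 (two-sided α = 0.05); z_β = 1.282 (power 90% → β = 0.1).
n = (3.242 × 0.34 / 0.215)² = 26.28
Round up: n = 27.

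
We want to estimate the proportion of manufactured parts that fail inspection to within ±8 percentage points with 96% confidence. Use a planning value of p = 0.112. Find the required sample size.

For a proportion with margin E = 0.08 at 96% confidence, z = 2.054.
n = p̂(1−p̂)(z/E)² = 0.112 × 0.888 × (2.054/0.08)² = 65.56
Round up: n = 66.

66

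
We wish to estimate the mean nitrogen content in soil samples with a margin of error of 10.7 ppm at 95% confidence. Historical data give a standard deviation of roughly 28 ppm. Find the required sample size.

27

For a mean, the margin of error is E = z·σ/√n, so n = (zσ/E)².
At 95% confidence, z = 1.960.
n = (1.960 × 28 / 10.7)² = 26.31
Round up: n = 27.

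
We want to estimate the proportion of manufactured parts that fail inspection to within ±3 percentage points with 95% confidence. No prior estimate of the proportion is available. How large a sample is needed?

1068

For a proportion with margin E = 0.03 at 95% confidence, z = 1.960.
With no prior estimate, use p = 0.5, which maximizes p(1−p) at 0.25.
n = 0.25 × (z/E)² = 0.25 × (1.960/0.03)² = 1067.11
Round up: n = 1068.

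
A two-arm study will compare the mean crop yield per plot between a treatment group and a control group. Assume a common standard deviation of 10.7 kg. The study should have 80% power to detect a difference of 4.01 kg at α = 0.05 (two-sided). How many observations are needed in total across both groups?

For two equal groups, n per group = 2·((z_{α/2} + z_β)·σ/δ)².
z_{α/2} = 1.960; z_β = 0.842 (power 80%).
n = 2 × (2.802 × 10.7 / 4.01)² = 2 × 55.90 = 111.80
Round up: n = 112 per group.
Total across both groups: 2 × 112 = 224.

224 total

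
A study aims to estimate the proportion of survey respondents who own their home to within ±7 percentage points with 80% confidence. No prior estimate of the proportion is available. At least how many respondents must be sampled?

84

For a proportion with margin E = 0.07 at 80% confidence, z = 1.282.
With no prior estimate, use p = 0.5, which maximizes p(1−p) at 0.25.
n = 0.25 × (z/E)² = 0.25 × (1.282/0.07)² = 83.85
Round up: n = 84.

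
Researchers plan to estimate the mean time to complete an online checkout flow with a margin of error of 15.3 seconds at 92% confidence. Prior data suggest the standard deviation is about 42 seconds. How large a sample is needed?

For a mean, the margin of error is E = z·σ/√n, so n = (zσ/E)².
At 92% confidence, z = 1.751.
n = (1.751 × 42 / 15.3)² = 23.10
Round up: n = 24.

24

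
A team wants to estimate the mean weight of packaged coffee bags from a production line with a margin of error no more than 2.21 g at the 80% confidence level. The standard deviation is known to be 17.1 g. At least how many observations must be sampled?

99

For a mean, the margin of error is E = z·σ/√n, so n = (zσ/E)².
At 80% confidence, z = 1.282.
n = (1.282 × 17.1 / 2.21)² = 98.40
Round up: n = 99.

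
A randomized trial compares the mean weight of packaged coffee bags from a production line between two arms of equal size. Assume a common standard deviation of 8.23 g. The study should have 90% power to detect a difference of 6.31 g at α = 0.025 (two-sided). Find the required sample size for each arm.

43 per group

For two equal groups, n per group = 2·((z_{α/2} + z_β)·σ/δ)².
z_{α/2} = 2.241; z_β = 1.282 (power 90%).
n = 2 × (3.523 × 8.23 / 6.31)² = 2 × 21.11 = 42.22
Round up: n = 43 per group.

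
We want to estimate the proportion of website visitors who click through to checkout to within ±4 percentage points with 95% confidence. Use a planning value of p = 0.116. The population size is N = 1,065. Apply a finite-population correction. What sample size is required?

For a proportion with margin E = 0.04 at 95% confidence, z = 1.960.
n = p̂(1−p̂)(z/E)² = 0.116 × 0.884 × (1.960/0.04)² = 246.21 — call this n₀.
Finite-population correction with N = 1,065: n = n₀ / (1 + (n₀−1)/N) = 246.21 / 1.23 = 200.17
Round up: n = 201.

n = 201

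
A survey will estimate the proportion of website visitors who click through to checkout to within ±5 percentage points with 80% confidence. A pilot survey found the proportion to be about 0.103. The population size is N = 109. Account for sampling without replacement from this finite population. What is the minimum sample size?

For a proportion with margin E = 0.05 at 80% confidence, z = 1.282.
n = p̂(1−p̂)(z/E)² = 0.103 × 0.897 × (1.282/0.05)² = 60.74 — call this n₀.
Finite-population correction with N = 109: n = n₀ / (1 + (n₀−1)/N) = 60.74 / 1.548 = 39.24
Round up: n = 40.

40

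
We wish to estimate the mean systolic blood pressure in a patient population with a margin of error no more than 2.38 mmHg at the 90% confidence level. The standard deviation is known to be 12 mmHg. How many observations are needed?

For a mean, the margin of error is E = z·σ/√n, so n = (zσ/E)².
At 90% confidence, z = 1.645.
n = (1.645 × 12 / 2.38)² = 68.79
Round up: n = 69.

69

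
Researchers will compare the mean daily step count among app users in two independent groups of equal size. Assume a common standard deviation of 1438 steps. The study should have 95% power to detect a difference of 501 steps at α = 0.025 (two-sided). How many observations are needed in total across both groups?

498 total

For two equal groups, n per group = 2·((z_{α/2} + z_β)·σ/δ)².
z_{α/2} = 2.241; z_β = 1.645 (power 95%).
n = 2 × (3.886 × 1438 / 501)² = 2 × 124.41 = 248.82
Round up: n = 249 per group.
Total across both groups: 2 × 249 = 498.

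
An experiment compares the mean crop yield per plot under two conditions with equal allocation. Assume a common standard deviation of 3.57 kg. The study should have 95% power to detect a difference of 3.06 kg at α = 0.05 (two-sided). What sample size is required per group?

For two equal groups, n per group = 2·((z_{α/2} + z_β)·σ/δ)².
z_{α/2} = 1.960; z_β = 1.645 (power 95%).
n = 2 × (3.605 × 3.57 / 3.06)² = 2 × 17.69 = 35.38
Round up: n = 36 per group.

36 per group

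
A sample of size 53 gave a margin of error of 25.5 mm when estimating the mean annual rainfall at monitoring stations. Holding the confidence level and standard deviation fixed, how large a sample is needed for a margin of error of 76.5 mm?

6

Margin of error scales as 1/√n, so n₂ = n₁·(E₁/E₂)².
n₂ = 53 × (25.5/76.5)² = 53 × 0.1111 = 5.89
Round up: n₂ = 6.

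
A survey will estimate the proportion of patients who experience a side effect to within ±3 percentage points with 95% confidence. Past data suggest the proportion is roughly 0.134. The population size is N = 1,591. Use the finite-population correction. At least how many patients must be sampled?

For a proportion with margin E = 0.03 at 95% confidence, z = 1.960.
n = p̂(1−p̂)(z/E)² = 0.134 × 0.866 × (1.960/0.03)² = 495.33 — call this n₀.
Finite-population correction with N = 1,591: n = n₀ / (1 + (n₀−1)/N) = 495.33 / 1.311 = 377.83
Round up: n = 378.

378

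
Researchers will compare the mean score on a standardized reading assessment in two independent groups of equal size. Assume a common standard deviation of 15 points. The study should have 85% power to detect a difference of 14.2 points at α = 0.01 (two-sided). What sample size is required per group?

30 per group

For two equal groups, n per group = 2·((z_{α/2} + z_β)·σ/δ)².
z_{α/2} = 2.576; z_β = 1.036 (power 85%).
n = 2 × (3.612 × 15 / 14.2)² = 2 × 14.56 = 29.12
Round up: n = 30 per group.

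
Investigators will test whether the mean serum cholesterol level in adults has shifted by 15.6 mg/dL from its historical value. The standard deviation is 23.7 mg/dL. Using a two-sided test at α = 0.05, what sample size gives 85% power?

For a one-sample z-test, n = ((z_{α/2} + z_β)·σ/δ)².
z_{α/2} = 1.960 (two-sided α = 0.05); z_β = 1.036 (power 85% → β = 0.15).
n = (2.996 × 23.7 / 15.6)² = 20.72
Round up: n = 21.

n = 21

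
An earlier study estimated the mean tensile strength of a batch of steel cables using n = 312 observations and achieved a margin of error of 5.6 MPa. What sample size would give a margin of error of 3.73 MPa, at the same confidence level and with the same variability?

Margin of error scales as 1/√n, so n₂ = n₁·(E₁/E₂)².
n₂ = 312 × (5.6/3.73)² = 312 × 2.254 = 703.25
Round up: n₂ = 704.

n = 704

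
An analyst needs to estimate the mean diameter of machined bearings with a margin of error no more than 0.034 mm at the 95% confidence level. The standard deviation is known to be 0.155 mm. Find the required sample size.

80

For a mean, the margin of error is E = z·σ/√n, so n = (zσ/E)².
At 95% confidence, z = 1.960.
n = (1.960 × 0.155 / 0.034)² = 79.84
Round up: n = 80.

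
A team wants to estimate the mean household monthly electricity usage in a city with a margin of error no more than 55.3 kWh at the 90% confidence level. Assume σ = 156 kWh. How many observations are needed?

22

For a mean, the margin of error is E = z·σ/√n, so n = (zσ/E)².
At 90% confidence, z = 1.645.
n = (1.645 × 156 / 55.3)² = 21.53
Round up: n = 22.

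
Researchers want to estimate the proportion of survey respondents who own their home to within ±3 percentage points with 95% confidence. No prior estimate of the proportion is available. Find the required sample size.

For a proportion with margin E = 0.03 at 95% confidence, z = 1.960.
With no prior estimate, use p = 0.5, which maximizes p(1−p) at 0.25.
n = 0.25 × (z/E)² = 0.25 × (1.960/0.03)² = 1067.11
Round up: n = 1068.

1068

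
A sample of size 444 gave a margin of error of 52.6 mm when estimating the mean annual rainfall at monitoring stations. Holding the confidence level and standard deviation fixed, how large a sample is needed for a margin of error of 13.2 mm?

7051

Margin of error scales as 1/√n, so n₂ = n₁·(E₁/E₂)².
n₂ = 444 × (52.6/13.2)² = 444 × 15.88 = 7050.72
Round up: n₂ = 7051.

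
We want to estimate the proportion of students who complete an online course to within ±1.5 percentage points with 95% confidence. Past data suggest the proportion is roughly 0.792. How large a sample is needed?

n = 2813

For a proportion with margin E = 0.015 at 95% confidence, z = 1.960.
n = p̂(1−p̂)(z/E)² = 0.792 × 0.208 × (1.960/0.015)² = 2812.67
Round up: n = 2813.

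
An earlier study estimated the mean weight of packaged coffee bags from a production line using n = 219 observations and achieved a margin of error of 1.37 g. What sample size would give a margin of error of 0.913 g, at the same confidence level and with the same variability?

Margin of error scales as 1/√n, so n₂ = n₁·(E₁/E₂)².
n₂ = 219 × (1.37/0.913)² = 219 × 2.252 = 493.19
Round up: n₂ = 494.

n = 494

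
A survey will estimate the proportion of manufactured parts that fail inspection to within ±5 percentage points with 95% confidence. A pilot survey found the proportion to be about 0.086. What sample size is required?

121

For a proportion with margin E = 0.05 at 95% confidence, z = 1.960.
n = p̂(1−p̂)(z/E)² = 0.086 × 0.914 × (1.960/0.05)² = 120.79
Round up: n = 121.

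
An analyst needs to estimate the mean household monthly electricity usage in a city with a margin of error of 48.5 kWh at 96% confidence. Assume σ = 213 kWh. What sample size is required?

For a mean, the margin of error is E = z·σ/√n, so n = (zσ/E)².
At 96% confidence, z = 2.054.
n = (2.054 × 213 / 48.5)² = 81.37
Round up: n = 82.

82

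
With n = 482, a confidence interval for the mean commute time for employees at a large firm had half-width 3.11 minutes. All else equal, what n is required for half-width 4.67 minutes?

214

Margin of error scales as 1/√n, so n₂ = n₁·(E₁/E₂)².
n₂ = 482 × (3.11/4.67)² = 482 × 0.4435 = 213.77
Round up: n₂ = 214.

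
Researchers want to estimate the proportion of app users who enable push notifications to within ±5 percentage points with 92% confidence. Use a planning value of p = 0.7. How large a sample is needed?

n = 258

For a proportion with margin E = 0.05 at 92% confidence, z = 1.751.
n = p̂(1−p̂)(z/E)² = 0.7 × 0.3 × (1.751/0.05)² = 257.54
Round up: n = 258.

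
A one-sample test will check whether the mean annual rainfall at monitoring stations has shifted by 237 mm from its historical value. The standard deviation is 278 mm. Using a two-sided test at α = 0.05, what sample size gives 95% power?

For a one-sample z-test, n = ((z_{α/2} + z_β)·σ/δ)².
z_{α/2} = 1.960 (two-sided α = 0.05); z_β = 1.645 (power 95% → β = 0.05).
n = (3.605 × 278 / 237)² = 17.88
Round up: n = 18.

18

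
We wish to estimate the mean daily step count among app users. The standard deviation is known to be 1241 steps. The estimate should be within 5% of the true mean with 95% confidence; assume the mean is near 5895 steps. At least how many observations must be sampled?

69

For a mean, the margin of error is E = z·σ/√n, so n = (zσ/E)².
At 95% confidence, z = 1.960.
E = 5% of 5895 = 294.8 steps.
n = (1.960 × 1241 / 294.8)² = 68.10
Round up: n = 69.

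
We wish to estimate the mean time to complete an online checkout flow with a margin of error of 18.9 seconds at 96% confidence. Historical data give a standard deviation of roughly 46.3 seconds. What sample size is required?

For a mean, the margin of error is E = z·σ/√n, so n = (zσ/E)².
At 96% confidence, z = 2.054.
n = (2.054 × 46.3 / 18.9)² = 25.32
Round up: n = 26.

n = 26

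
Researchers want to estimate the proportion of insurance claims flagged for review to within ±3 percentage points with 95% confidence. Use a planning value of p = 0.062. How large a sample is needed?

249

For a proportion with margin E = 0.03 at 95% confidence, z = 1.960.
n = p̂(1−p̂)(z/E)² = 0.062 × 0.938 × (1.960/0.03)² = 248.24
Round up: n = 249.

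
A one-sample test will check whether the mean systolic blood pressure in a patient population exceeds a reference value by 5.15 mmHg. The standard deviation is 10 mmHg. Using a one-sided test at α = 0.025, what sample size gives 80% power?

For a one-sample z-test, n = ((z_α + z_β)·σ/δ)².
z_α = 1.960 (one-sided α = 0.025); z_β = 0.842 (power 80% → β = 0.2).
n = (2.802 × 10 / 5.15)² = 29.60
Round up: n = 30.

30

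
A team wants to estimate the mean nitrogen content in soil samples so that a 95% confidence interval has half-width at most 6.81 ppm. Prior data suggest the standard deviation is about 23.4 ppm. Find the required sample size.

For a mean, the margin of error is E = z·σ/√n, so n = (zσ/E)².
At 95% confidence, z = 1.960.
n = (1.960 × 23.4 / 6.81)² = 45.36
Round up: n = 46.

46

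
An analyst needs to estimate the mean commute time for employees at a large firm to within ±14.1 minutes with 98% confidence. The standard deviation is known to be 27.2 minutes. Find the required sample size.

For a mean, the margin of error is E = z·σ/√n, so n = (zσ/E)².
At 98% confidence, z = 2.326.
n = (2.326 × 27.2 / 14.1)² = 20.13
Round up: n = 21.

21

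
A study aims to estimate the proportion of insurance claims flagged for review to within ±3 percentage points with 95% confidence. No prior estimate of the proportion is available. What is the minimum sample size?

For a proportion with margin E = 0.03 at 95% confidence, z = 1.960.
With no prior estimate, use p = 0.5, which maximizes p(1−p) at 0.25.
n = 0.25 × (z/E)² = 0.25 × (1.960/0.03)² = 1067.11
Round up: n = 1068.

n = 1068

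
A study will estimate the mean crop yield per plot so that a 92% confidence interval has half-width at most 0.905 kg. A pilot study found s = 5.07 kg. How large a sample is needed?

For a mean, the margin of error is E = z·σ/√n, so n = (zσ/E)².
At 92% confidence, z = 1.751.
n = (1.751 × 5.07 / 0.905)² = 96.23
Round up: n = 97.

n = 97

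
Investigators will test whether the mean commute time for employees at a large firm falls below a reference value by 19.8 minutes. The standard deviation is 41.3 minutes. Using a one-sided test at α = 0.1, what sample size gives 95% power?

For a one-sample z-test, n = ((z_α + z_β)·σ/δ)².
z_α = 1.282 (one-sided α = 0.1); z_β = 1.645 (power 95% → β = 0.05).
n = (2.927 × 41.3 / 19.8)² = 37.27
Round up: n = 38.

n = 38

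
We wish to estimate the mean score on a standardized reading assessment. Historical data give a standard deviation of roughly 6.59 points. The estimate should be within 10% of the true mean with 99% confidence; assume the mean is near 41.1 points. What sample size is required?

18

For a mean, the margin of error is E = z·σ/√n, so n = (zσ/E)².
At 99% confidence, z = 2.576.
E = 10% of 41.1 = 4.11 points.
n = (2.576 × 6.59 / 4.11)² = 17.06
Round up: n = 18.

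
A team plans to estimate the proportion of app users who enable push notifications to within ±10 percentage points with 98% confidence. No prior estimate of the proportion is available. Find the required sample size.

n = 136

For a proportion with margin E = 0.1 at 98% confidence, z = 2.326.
With no prior estimate, use p = 0.5, which maximizes p(1−p) at 0.25.
n = 0.25 × (z/E)² = 0.25 × (2.326/0.1)² = 135.26
Round up: n = 136.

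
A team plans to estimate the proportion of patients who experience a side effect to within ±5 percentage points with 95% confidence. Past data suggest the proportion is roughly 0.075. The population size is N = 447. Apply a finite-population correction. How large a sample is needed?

For a proportion with margin E = 0.05 at 95% confidence, z = 1.960.
n = p̂(1−p̂)(z/E)² = 0.075 × 0.925 × (1.960/0.05)² = 106.60 — call this n₀.
Finite-population correction with N = 447: n = n₀ / (1 + (n₀−1)/N) = 106.60 / 1.236 = 86.25
Round up: n = 87.

87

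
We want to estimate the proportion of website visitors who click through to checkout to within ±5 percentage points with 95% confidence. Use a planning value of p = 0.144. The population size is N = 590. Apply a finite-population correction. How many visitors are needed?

144

For a proportion with margin E = 0.05 at 95% confidence, z = 1.960.
n = p̂(1−p̂)(z/E)² = 0.144 × 0.856 × (1.960/0.05)² = 189.41 — call this n₀.
Finite-population correction with N = 590: n = n₀ / (1 + (n₀−1)/N) = 189.41 / 1.319 = 143.60
Round up: n = 144.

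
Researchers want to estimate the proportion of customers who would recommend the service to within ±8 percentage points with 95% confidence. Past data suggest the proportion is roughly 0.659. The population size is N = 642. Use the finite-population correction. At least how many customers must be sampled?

112

For a proportion with margin E = 0.08 at 95% confidence, z = 1.960.
n = p̂(1−p̂)(z/E)² = 0.659 × 0.341 × (1.960/0.08)² = 134.89 — call this n₀.
Finite-population correction with N = 642: n = n₀ / (1 + (n₀−1)/N) = 134.89 / 1.209 = 111.57
Round up: n = 112.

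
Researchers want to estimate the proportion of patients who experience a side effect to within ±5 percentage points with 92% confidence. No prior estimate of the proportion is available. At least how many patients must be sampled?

For a proportion with margin E = 0.05 at 92% confidence, z = 1.751.
With no prior estimate, use p = 0.5, which maximizes p(1−p) at 0.25.
n = 0.25 × (z/E)² = 0.25 × (1.751/0.05)² = 306.60
Round up: n = 307.

307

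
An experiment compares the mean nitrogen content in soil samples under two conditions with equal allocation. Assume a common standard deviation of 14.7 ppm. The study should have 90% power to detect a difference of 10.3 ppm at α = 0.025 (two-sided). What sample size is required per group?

For two equal groups, n per group = 2·((z_{α/2} + z_β)·σ/δ)².
z_{α/2} = 2.241; z_β = 1.282 (power 90%).
n = 2 × (3.523 × 14.7 / 10.3)² = 2 × 25.28 = 50.56
Round up: n = 51 per group.

51 per group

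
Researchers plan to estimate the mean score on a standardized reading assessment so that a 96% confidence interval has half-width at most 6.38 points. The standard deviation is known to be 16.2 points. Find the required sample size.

n = 28

For a mean, the margin of error is E = z·σ/√n, so n = (zσ/E)².
At 96% confidence, z = 2.054.
n = (2.054 × 16.2 / 6.38)² = 27.20
Round up: n = 28.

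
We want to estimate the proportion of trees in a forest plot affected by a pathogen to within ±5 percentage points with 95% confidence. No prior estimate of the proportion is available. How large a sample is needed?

For a proportion with margin E = 0.05 at 95% confidence, z = 1.960.
With no prior estimate, use p = 0.5, which maximizes p(1−p) at 0.25.
n = 0.25 × (z/E)² = 0.25 × (1.960/0.05)² = 384.16
Round up: n = 385.

385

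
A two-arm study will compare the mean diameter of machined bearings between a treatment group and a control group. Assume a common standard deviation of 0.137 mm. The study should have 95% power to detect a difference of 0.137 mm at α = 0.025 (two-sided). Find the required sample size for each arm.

31 per group

For two equal groups, n per group = 2·((z_{α/2} + z_β)·σ/δ)².
z_{α/2} = 2.241; z_β = 1.645 (power 95%).
n = 2 × (3.886 × 0.137 / 0.137)² = 2 × 15.10 = 30.20
Round up: n = 31 per group.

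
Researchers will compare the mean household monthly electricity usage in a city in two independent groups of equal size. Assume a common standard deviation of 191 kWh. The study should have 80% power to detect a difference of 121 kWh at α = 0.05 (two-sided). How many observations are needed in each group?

For two equal groups, n per group = 2·((z_{α/2} + z_β)·σ/δ)².
z_{α/2} = 1.960; z_β = 0.842 (power 80%).
n = 2 × (2.802 × 191 / 121)² = 2 × 19.56 = 39.12
Round up: n = 40 per group.

40 per group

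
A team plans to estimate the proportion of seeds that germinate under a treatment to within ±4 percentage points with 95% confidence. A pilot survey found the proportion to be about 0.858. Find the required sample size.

For a proportion with margin E = 0.04 at 95% confidence, z = 1.960.
n = p̂(1−p̂)(z/E)² = 0.858 × 0.142 × (1.960/0.04)² = 292.53
Round up: n = 293.

293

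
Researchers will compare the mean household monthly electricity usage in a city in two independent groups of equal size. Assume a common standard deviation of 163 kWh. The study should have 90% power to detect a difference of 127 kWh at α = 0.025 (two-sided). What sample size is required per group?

41 per group

For two equal groups, n per group = 2·((z_{α/2} + z_β)·σ/δ)².
z_{α/2} = 2.241; z_β = 1.282 (power 90%).
n = 2 × (3.523 × 163 / 127)² = 2 × 20.45 = 40.90
Round up: n = 41 per group.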